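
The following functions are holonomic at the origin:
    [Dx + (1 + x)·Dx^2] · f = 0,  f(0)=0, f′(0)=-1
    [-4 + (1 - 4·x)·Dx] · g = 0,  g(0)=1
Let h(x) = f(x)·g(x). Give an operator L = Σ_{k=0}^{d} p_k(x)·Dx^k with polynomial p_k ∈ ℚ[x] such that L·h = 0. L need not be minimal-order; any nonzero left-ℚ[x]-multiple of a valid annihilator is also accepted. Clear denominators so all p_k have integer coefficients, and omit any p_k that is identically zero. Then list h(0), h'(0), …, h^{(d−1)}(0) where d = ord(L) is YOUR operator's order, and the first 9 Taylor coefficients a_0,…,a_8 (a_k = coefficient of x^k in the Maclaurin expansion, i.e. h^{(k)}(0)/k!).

L = 4 + (7 + 12·x)·Dx + (-1 + 3·x + 4·x^2)·Dx^2  (order 2).
h: a_k = 0, -1, -7/2, -43/3, -685/12, -3428/15, -27419/30, -383881/105, -12284087/840, …
ICs: h(0) = 0, h′(0) = -1.

f: a_k = 0, -1, 1/2, -1/3, 1/4, -1/5, 1/6, -1/7, 1/8, …
g: a_k = 1, 4, 16, 64, 256, 1024, 4096, 16384, 65536, …
Sym-product of L_f,L_g gives L₀ (≤ ord 2).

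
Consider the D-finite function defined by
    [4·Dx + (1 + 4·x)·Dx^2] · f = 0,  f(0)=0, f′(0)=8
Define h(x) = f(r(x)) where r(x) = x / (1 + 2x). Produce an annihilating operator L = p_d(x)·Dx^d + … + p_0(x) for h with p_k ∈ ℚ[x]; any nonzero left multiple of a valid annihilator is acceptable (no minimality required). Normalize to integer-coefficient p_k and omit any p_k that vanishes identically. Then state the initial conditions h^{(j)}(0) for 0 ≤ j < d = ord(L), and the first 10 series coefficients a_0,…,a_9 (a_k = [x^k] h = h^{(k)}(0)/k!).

L = (8 + 24·x)·Dx + (1 + 8·x + 12·x^2)·Dx^2  (order 2).
h: a_k = 0, 8, -32, 416/3, -640, 15488/5, -46592/3, 559616/7, -419840, 20154368/9, …
ICs: h(0) = 0, h′(0) = 8.

f: a_k = 0, 8, -16, 128/3, -128, 2048/5, -4096/3, 32768/7, -16384, 524288/9, …
Change of var in L_f (x↦r) gives L₀.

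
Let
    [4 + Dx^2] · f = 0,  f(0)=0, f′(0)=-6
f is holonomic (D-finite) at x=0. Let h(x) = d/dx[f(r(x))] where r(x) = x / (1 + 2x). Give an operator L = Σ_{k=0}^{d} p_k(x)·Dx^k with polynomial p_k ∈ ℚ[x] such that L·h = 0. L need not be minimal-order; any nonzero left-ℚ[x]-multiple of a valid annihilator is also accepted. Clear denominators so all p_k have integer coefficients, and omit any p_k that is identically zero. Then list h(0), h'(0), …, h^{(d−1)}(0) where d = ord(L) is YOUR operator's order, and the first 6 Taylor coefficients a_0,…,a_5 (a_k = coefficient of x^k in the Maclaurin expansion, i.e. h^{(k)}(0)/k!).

f: a_k = 0, -6, 0, 4, 0, -4/5, …
L₀ from L_f via x↦r, Dx↦r'^{-1}Dx.
h₀' ⇒ L via d/dx closure of L₀.
L = (28 + 96·x + 96·x^2) + (12 + 72·x + 144·x^2 + 96·x^3)·Dx + (1 + 8·x + 24·x^2 + 32·x^3 + 16·x^4)·Dx^2  (order 2).
h: a_k = -6, 24, -60, 96, -4, -720, …
ICs: h(0) = -6, h′(0) = 24.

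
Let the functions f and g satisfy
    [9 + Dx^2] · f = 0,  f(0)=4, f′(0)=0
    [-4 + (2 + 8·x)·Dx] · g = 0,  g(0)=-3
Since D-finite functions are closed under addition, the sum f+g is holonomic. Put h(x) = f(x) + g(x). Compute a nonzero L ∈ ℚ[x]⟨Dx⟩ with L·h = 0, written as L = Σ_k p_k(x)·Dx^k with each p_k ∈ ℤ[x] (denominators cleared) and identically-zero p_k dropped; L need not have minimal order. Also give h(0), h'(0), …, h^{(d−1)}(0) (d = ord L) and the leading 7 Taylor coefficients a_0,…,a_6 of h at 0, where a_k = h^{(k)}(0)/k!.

f: a_k = 4, 0, -18, 0, 27/2, 0, -81/20, …
g: a_k = -3, -6, 6, -12, 30, -84, 252, …
Sum ⇒ L₀ = lclm(L_f,L_g) in ℚ(x)⟨Dx⟩.
L = (-378 - 1296·x - 2592·x^2) + (45 + 828·x + 3888·x^2 + 5184·x^3)·Dx + (-42 - 144·x - 288·x^2)·Dx^2 + (5 + 92·x + 432·x^2 + 576·x^3)·Dx^3  (order 3).
h: a_k = 1, -6, -12, -12, 87/2, -84, 4959/20, …
ICs: h(0) = 1, h′(0) = -6, h′′(0) = -24.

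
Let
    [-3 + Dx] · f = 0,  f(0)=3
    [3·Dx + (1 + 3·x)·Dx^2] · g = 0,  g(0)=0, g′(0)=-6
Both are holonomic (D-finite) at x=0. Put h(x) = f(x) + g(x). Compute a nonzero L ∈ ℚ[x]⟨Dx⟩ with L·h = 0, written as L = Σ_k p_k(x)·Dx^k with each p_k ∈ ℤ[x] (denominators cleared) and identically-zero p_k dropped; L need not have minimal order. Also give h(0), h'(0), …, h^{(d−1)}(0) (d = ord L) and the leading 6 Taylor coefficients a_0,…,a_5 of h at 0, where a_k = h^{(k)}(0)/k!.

f: a_k = 3, 9, 27/2, 27/2, 81/8, 243/40, …
g: a_k = 0, -6, 9, -18, 81/2, -486/5, …
Sum ⇒ L₀ = lclm(L_f,L_g) in ℚ(x)⟨Dx⟩.
L = (-27 - 27·x)·Dx + (3 - 18·x - 27·x^2)·Dx^2 + (2 + 9·x + 9·x^2)·Dx^3  (order 3).
h: a_k = 3, 3, 45/2, -9/2, 405/8, -729/8, …
ICs: h(0) = 3, h′(0) = 3, h′′(0) = 45.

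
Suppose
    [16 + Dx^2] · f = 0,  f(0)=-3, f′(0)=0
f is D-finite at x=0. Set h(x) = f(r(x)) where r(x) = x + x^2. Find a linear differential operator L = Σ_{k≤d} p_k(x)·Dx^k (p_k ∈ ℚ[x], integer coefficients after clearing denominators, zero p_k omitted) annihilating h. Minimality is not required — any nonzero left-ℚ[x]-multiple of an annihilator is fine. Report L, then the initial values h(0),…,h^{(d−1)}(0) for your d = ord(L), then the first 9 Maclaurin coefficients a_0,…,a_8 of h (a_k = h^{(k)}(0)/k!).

L = (16 + 96·x + 192·x^2 + 128·x^3) - 2·Dx + (1 + 2·x)·Dx^2  (order 2).
h: a_k = -3, 0, 24, 48, -8, -128, -2624/15, -128/5, 23008/105, …
ICs: h(0) = -3, h′(0) = 0.

f: a_k = -3, 0, 24, 0, -32, 0, 256/15, 0, -512/105, …
f∘r: x↦r, Dx↦Dx/r' in L_f ⇒ L₀.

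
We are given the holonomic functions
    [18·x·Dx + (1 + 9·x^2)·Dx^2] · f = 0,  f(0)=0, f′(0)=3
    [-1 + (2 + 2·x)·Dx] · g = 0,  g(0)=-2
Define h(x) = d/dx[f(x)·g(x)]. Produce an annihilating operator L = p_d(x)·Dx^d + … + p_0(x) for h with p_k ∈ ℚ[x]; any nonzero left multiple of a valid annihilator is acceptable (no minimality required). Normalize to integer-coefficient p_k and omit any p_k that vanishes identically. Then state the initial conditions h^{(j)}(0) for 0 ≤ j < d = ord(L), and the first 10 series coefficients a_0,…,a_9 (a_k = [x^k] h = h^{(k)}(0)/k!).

L = (23 + 120·x - 570·x^2 - 648·x^3 - 81·x^4) + (52 + 220·x - 936·x^2 - 3048·x^3 - 2268·x^4 - 324·x^5)·Dx + (4 - 40·x - 68·x^2 - 432·x^3 - 948·x^4 - 648·x^5 - 108·x^6)·Dx^2  (order 2).
h: a_k = -6, -6, 225/4, 69/2, -31749/64, -91467/320, 11404773/2560, 10993887/4480, -4591810215/114688, -2466227427/114688, …
ICs: h(0) = -6, h′(0) = -6.

f: a_k = 0, 3, 0, -9, 0, 243/5, 0, -2187/7, 0, 2187, …
g: a_k = -2, -1, 1/4, -1/8, 5/64, -7/128, 21/512, -33/1024, 429/16384, -715/32768, …
f·g: L₀ = L_f ⊗_s L_g, ord ≤ 2·1.
Differentiate: ansatz ord ≤ ord L₀ ⇒ L.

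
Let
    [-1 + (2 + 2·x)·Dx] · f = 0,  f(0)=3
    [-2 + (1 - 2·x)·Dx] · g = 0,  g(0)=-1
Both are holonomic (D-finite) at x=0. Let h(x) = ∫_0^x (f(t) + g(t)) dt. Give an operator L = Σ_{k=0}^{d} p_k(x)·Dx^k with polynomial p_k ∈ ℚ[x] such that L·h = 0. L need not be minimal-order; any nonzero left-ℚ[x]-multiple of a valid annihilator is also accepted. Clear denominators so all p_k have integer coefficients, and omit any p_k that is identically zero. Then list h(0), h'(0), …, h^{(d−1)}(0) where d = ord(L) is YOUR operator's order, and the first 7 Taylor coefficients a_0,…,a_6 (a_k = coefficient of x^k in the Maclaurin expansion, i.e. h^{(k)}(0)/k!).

L = (6 + 4·x)·Dx + (-11 - 20·x - 12·x^2)·Dx^2 + (2 + 2·x - 8·x^2 - 8·x^3)·Dx^3  (order 3).
h: a_k = 0, 2, -1/4, -35/24, -125/64, -2063/640, -8171/1536, …
ICs: h(0) = 0, h′(0) = 2, h′′(0) = -1/2.

f: a_k = 3, 3/2, -3/8, 3/16, -15/128, 21/256, -63/1024, …
g: a_k = -1, -2, -4, -8, -16, -32, -64, …
L₀ := lclm(L_f,L_g); ord L₀ ≤ 1+1.
∫: right-multiply L₀ by Dx.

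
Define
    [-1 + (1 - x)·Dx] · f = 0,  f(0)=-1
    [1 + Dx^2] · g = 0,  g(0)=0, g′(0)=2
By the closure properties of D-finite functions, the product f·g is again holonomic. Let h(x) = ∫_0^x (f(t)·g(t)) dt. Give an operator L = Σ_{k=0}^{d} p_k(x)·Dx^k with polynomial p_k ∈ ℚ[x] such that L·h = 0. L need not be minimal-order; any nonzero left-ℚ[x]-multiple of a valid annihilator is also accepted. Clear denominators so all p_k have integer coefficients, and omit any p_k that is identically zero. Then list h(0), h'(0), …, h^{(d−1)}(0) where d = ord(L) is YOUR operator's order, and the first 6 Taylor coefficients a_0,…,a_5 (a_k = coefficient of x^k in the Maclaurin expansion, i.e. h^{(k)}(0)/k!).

f: a_k = -1, -1, -1, -1, -1, -1, …
g: a_k = 0, 2, 0, -1/3, 0, 1/60, …
L₀ := L_f ⊗_s L_g (sym. prod.), ord ≤ 2.
h=∫h₀ ⇒ L = L₀·Dx.
L = (-1 + x)·Dx + 2·Dx^2 + (-1 + x)·Dx^3  (order 3).
h: a_k = 0, 0, -1, -2/3, -5/12, -1/3, …
ICs: h(0) = 0, h′(0) = 0, h′′(0) = -2.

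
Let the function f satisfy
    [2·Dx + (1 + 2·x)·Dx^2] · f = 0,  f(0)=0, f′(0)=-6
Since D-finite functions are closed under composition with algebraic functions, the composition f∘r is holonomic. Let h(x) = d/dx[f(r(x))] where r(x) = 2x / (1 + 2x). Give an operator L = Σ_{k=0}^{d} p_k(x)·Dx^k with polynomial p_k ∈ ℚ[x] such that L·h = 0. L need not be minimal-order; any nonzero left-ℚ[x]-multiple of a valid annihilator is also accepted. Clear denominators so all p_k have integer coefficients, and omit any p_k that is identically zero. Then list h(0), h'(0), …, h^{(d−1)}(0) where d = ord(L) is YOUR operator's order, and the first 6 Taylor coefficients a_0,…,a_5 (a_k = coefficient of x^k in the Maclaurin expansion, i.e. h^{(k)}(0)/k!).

L = (8 + 24·x) + (1 + 8·x + 12·x^2)·Dx  (order 1).
h: a_k = -12, 96, -624, 3840, -23232, 139776, …
ICs: h(0) = -12.

f: a_k = 0, -6, 6, -8, 12, -96/5, …
L₀ from L_f via x↦r, Dx↦r'^{-1}Dx.
h=h₀': d/dx-closure on L₀ ⇒ L.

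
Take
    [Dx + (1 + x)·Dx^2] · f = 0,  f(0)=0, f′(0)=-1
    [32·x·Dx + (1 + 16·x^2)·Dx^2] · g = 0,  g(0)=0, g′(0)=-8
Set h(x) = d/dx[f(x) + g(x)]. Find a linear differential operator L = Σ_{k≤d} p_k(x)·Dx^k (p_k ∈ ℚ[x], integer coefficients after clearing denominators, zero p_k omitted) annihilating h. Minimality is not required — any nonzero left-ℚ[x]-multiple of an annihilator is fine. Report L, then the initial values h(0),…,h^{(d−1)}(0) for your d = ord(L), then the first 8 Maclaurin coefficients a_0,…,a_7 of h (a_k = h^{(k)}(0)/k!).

L = (-32 - 96·x + 1536·x^2 + 512·x^3) + (-34 - 64·x + 1440·x^2 + 3072·x^3 + 1024·x^4)·Dx + (-1 + 31·x + 32·x^2 + 512·x^3 + 768·x^4 + 256·x^5)·Dx^2  (order 2).
h: a_k = -9, 1, 127, 1, -2049, 1, 32767, 1, …
ICs: h(0) = -9, h′(0) = 1.

f: a_k = 0, -1, 1/2, -1/3, 1/4, -1/5, 1/6, -1/7, …
g: a_k = 0, -8, 0, 128/3, 0, -2048/5, 0, 32768/7, …
Sum ⇒ L₀ = lclm(L_f,L_g) in ℚ(x)⟨Dx⟩.
h₀' ⇒ L via d/dx closure of L₀.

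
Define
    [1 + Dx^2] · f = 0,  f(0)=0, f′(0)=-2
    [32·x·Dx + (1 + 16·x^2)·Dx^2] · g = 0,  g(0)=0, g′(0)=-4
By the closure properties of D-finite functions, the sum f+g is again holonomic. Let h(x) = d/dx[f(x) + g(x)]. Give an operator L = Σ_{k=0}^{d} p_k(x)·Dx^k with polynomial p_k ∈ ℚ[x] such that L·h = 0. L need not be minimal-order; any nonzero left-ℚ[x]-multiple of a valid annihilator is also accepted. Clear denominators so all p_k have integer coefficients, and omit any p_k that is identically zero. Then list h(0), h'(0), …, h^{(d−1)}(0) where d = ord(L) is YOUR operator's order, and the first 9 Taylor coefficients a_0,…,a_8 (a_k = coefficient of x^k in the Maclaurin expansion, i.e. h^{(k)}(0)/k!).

L = (-6112·x + 99328·x^3 + 8192·x^5) + (-31 + 1072·x^2 + 25344·x^4 + 4096·x^6)·Dx + (-6112·x + 99328·x^3 + 8192·x^5)·Dx^2 + (-31 + 1072·x^2 + 25344·x^4 + 4096·x^6)·Dx^3  (order 3).
h: a_k = -6, 0, 65, 0, -12289/12, 0, 5898241/360, 0, -5284823041/20160, …
ICs: h(0) = -6, h′(0) = 0, h′′(0) = 130.

f: a_k = 0, -2, 0, 1/3, 0, -1/60, 0, 1/2520, 0, …
g: a_k = 0, -4, 0, 64/3, 0, -1024/5, 0, 16384/7, 0, …
Sum ⇒ L₀ = lclm(L_f,L_g) in ℚ(x)⟨Dx⟩.
Derive L from L₀ (diff closure).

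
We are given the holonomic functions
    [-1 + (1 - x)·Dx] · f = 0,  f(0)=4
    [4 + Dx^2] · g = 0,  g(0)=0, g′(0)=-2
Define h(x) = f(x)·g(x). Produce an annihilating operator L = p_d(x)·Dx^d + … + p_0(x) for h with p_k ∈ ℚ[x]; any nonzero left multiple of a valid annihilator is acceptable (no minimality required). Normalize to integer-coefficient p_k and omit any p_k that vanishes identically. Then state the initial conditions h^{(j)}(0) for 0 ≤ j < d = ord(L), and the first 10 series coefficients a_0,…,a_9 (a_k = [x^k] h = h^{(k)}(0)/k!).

f: a_k = 4, 4, 4, 4, 4, 4, 4, 4, 4, 4, …
g: a_k = 0, -2, 0, 4/3, 0, -4/15, 0, 8/315, 0, -4/2835, …
L₀ := L_f ⊗_s L_g (sym. prod.), ord ≤ 2.
L = (-4 + 4·x) + 2·Dx + (-1 + x)·Dx^2  (order 2).
h: a_k = 0, -8, -8, -8/3, -8/3, -56/15, -56/15, -1144/315, -1144/315, -10312/2835, …
ICs: h(0) = 0, h′(0) = -8.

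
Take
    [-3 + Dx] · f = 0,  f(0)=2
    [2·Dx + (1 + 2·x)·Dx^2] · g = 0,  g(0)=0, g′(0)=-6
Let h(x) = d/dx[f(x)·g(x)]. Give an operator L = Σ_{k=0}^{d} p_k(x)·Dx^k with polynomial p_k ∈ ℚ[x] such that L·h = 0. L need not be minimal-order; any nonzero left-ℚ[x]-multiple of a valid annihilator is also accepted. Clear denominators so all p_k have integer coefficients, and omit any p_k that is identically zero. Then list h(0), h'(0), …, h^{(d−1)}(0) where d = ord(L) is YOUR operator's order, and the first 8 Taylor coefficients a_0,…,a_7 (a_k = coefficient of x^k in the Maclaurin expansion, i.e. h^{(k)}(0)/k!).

f: a_k = 2, 6, 9, 9, 27/4, 81/20, 81/40, 243/280, …
g: a_k = 0, -6, 6, -8, 12, -96/5, 32, -384/7, …
f·g: L₀ = L_f ⊗_s L_g, ord ≤ 1·2.
h=h₀': d/dx-closure on L₀ ⇒ L.
L = (15 + 36·x + 108·x^2) + (-8 - 36·x - 72·x^2)·Dx + (1 + 8·x + 12·x^2)·Dx^2  (order 2).
h: a_k = -12, -48, -102, -96, -249/2, 6, -3411/20, 1344/5, …
ICs: h(0) = -12, h′(0) = -48.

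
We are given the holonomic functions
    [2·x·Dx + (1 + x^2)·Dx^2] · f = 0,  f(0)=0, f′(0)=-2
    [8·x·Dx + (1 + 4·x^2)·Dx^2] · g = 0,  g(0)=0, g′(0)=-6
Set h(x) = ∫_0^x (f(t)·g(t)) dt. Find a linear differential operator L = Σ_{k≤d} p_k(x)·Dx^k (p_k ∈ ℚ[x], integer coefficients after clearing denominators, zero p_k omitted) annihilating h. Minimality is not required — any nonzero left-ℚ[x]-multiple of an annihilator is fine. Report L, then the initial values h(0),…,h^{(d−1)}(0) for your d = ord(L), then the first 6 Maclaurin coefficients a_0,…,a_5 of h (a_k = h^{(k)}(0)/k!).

L = (-96·x - 800·x^3 - 1024·x^5 + 640·x^7 + 1536·x^9)·Dx^2 + (-20 - 412·x^2 - 1440·x^4 - 896·x^6 + 2240·x^8 + 2304·x^10)·Dx^3 + (-40·x - 280·x^3 - 480·x^5 + 272·x^7 + 1280·x^9 + 768·x^11)·Dx^4 + (-1 - 10·x^2 - 29·x^4 + 116·x^8 + 160·x^10 + 64·x^12)·Dx^5  (order 5).
h: a_k = 0, 0, 0, 4, 0, -4, …
ICs: h(0) = 0, h′(0) = 0, h′′(0) = 0, h′′′(0) = 24, h′′′′(0) = 0.

f: a_k = 0, -2, 0, 2/3, 0, -2/5, …
g: a_k = 0, -6, 0, 8, 0, -96/5, …
Product ⇒ symmetric product L₀, ord ≤ 4.
∫: right-multiply L₀ by Dx.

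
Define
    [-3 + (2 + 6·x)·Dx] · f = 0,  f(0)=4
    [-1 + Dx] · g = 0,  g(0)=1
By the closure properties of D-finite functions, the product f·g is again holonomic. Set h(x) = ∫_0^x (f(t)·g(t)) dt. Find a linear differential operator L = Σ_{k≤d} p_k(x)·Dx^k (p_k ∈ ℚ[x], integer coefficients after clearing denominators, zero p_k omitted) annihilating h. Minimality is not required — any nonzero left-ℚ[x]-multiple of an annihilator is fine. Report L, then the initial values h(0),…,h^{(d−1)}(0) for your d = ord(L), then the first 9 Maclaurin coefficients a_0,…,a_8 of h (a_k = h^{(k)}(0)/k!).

f: a_k = 4, 6, -9/2, 27/4, -405/32, 1701/64, -15309/256, 72171/512, -2814669/8192, …
g: a_k = 1, 1, 1/2, 1/6, 1/24, 1/120, 1/720, 1/5040, 1/40320, …
h₀=f·g: eliminate ⇒ L₀, order ≤ 1·1.
h=∫₀ˣh₀: take L = L₀·Dx.
L = (-5 - 6·x)·Dx + (2 + 6·x)·Dx^2  (order 2).
h: a_k = 0, 4, 5, 7/6, 71/48, -671/480, 16157/5760, -12691/2304, 14933039/1290240, …
ICs: h(0) = 0, h′(0) = 4.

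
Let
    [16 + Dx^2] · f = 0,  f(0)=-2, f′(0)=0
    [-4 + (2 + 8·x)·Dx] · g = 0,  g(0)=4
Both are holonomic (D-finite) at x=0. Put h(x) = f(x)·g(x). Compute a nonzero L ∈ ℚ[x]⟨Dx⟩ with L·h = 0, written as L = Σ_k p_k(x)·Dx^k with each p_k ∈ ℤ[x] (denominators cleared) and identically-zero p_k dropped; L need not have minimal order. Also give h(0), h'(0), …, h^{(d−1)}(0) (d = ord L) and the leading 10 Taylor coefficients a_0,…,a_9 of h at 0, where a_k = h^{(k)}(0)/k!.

L = (28 + 128·x + 256·x^2) + (-4 - 16·x)·Dx + (1 + 8·x + 16·x^2)·Dx^2  (order 2).
h: a_k = -8, -16, 80, 96, -400/3, -416/3, 11168/45, -25664/45, 704752/315, -862816/105, …
ICs: h(0) = -8, h′(0) = -16.

f: a_k = -2, 0, 16, 0, -64/3, 0, 512/45, 0, -1024/315, 0, …
g: a_k = 4, 8, -8, 16, -40, 112, -336, 1056, -3432, 11440, …
Sym-product of L_f,L_g gives L₀ (≤ ord 2).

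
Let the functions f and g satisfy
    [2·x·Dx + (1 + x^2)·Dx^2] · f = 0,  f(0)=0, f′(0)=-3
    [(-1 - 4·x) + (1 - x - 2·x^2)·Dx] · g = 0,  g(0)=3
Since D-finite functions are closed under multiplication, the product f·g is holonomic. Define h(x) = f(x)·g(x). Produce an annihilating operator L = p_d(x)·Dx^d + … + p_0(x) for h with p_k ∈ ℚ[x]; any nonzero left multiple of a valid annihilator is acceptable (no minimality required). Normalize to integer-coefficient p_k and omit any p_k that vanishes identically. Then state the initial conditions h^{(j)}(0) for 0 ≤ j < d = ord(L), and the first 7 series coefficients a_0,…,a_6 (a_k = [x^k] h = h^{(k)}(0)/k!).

f: a_k = 0, -3, 0, 1, 0, -3/5, 0, …
g: a_k = 3, 3, 9, 15, 33, 63, 129, …
h₀=f·g: eliminate ⇒ L₀, order ≤ 2·1.
L = (4 + 2·x + 12·x^2) + (2 + 6·x + 4·x^2 + 12·x^3)·Dx + (-1 + x + x^2 + x^3 + 2·x^4)·Dx^2  (order 2).
h: a_k = 0, -9, -9, -24, -42, -459/5, -879/5, …
ICs: h(0) = 0, h′(0) = -9.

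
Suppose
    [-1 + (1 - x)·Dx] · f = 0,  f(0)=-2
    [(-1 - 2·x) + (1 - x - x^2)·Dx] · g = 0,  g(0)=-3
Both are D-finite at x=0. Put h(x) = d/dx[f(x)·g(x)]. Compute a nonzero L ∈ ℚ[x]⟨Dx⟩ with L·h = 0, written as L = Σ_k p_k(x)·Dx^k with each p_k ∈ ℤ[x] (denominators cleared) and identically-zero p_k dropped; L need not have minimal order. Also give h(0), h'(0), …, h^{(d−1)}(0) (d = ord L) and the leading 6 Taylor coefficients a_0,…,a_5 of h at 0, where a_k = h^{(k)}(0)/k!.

f: a_k = -2, -2, -2, -2, -2, -2, …
g: a_k = -3, -3, -6, -9, -15, -24, …
L₀ := L_f ⊗_s L_g (sym. prod.), ord ≤ 1.
h₀' ⇒ L via d/dx closure of L₀.
L = (8 - 6·x - 12·x^2 + 12·x^4) + (-2 + 4·x + 3·x^2 - 8·x^3 + 3·x^5)·Dx  (order 1).
h: a_k = 12, 48, 126, 288, 600, 1188, …
ICs: h(0) = 12.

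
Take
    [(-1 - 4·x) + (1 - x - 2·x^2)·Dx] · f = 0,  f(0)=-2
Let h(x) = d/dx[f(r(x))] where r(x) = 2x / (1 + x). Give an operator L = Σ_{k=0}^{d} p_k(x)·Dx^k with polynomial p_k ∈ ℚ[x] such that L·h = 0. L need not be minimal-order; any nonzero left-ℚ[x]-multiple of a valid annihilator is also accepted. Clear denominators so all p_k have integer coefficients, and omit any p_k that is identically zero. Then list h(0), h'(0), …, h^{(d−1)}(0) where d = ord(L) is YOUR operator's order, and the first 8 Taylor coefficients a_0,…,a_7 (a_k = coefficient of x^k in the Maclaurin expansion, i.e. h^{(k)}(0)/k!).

f: a_k = -2, -2, -6, -10, -22, -42, -86, -170, …
h₀=f(r): pull back L_f along r ⇒ L₀.
h=h₀': d/dx-closure on L₀ ⇒ L.
L = (10 + 54·x + 270·x^2 + 162·x^3) + (-1 - 10·x + 90·x^3 + 81·x^4)·Dx  (order 1).
h: a_k = -4, -40, -108, -720, -1620, -9720, -20412, -116640, …
ICs: h(0) = -4.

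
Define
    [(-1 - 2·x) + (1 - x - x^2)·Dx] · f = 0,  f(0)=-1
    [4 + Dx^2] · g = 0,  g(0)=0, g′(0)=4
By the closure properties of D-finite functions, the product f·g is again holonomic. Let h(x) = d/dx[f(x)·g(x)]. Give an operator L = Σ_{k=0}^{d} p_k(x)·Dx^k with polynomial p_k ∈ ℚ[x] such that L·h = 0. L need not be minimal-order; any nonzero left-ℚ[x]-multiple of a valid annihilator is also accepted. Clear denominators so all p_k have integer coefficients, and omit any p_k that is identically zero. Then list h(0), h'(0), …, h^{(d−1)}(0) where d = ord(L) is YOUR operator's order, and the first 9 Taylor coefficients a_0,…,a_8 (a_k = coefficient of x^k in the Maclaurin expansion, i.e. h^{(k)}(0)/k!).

f: a_k = -1, -1, -2, -3, -5, -8, -13, -21, -34, …
g: a_k = 0, 4, 0, -8/3, 0, 8/15, 0, -16/315, 0, …
f·g: L₀ = L_f ⊗_s L_g, ord ≤ 1·2.
Differentiate: ansatz ord ≤ ord L₀ ⇒ L.
L = (-6 - 16·x - 8·x^2 + 16·x^3 + 8·x^4) + (-1 + 2·x + 12·x^2 + 8·x^3)·Dx + (1 - 3·x - x^2 + 4·x^3 + 2·x^4)·Dx^2  (order 2).
h: a_k = -4, -8, -16, -112/3, -76, -736/5, -2500/9, -161824/315, -8416/9, …
ICs: h(0) = -4, h′(0) = -8.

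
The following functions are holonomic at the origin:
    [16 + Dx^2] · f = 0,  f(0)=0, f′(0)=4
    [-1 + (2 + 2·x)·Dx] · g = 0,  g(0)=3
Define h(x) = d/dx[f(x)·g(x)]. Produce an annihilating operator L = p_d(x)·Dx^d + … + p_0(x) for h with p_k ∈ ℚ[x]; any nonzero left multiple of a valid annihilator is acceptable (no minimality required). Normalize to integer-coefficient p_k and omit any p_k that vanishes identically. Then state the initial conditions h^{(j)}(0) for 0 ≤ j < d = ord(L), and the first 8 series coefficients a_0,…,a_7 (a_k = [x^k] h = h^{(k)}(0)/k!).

f: a_k = 0, 4, 0, -32/3, 0, 128/15, 0, -1024/315, …
g: a_k = 3, 3/2, -3/8, 3/16, -15/128, 21/256, -63/1024, 99/2048, …
h₀=f·g: eliminate ⇒ L₀, order ≤ 2·1.
Differentiate: ansatz ord ≤ ord L₀ ⇒ L.
L = (4733 + 17664·x + 25216·x^2 + 16384·x^3 + 4096·x^4) + (-244 - 756·x - 768·x^2 - 256·x^3)·Dx + (268 + 1048·x + 1548·x^2 + 1024·x^3 + 256·x^4)·Dx^2  (order 2).
h: a_k = 12, 12, -201/2, -61, 4661/32, 10683/160, -64235/768, -212773/6720, …
ICs: h(0) = 12, h′(0) = 12.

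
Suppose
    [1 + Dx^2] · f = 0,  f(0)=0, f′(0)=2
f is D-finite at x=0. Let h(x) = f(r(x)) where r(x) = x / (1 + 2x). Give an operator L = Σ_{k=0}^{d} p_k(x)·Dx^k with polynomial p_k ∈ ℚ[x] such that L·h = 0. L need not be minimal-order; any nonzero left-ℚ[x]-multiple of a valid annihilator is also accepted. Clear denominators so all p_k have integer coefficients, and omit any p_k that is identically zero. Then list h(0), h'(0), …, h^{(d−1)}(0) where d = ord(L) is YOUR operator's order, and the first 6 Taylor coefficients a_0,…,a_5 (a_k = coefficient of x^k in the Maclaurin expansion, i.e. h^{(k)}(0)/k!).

L = 1 + (4 + 24·x + 48·x^2 + 32·x^3)·Dx + (1 + 8·x + 24·x^2 + 32·x^3 + 16·x^4)·Dx^2  (order 2).
h: a_k = 0, 2, -4, 23/3, -14, 1441/60, …
ICs: h(0) = 0, h′(0) = 2.

f: a_k = 0, 2, 0, -1/3, 0, 1/60, …
h₀=f(r): pull back L_f along r ⇒ L₀.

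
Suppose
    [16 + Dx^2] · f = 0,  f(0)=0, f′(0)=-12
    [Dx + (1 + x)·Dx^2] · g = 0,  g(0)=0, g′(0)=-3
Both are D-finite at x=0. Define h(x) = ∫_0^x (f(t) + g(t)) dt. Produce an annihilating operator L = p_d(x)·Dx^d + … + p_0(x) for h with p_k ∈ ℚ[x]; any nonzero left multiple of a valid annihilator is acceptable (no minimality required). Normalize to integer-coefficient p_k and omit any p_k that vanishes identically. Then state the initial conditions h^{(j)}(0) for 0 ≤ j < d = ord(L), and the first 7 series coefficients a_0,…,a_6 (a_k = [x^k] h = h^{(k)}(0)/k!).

f: a_k = 0, -12, 0, 32, 0, -128/5, 0, …
g: a_k = 0, -3, 3/2, -1, 3/4, -3/5, 1/2, …
L₀ := lclm(L_f,L_g); ord L₀ ≤ 2+2.
∫: right-multiply L₀ by Dx.
L = (176 + 256·x + 128·x^2)·Dx^2 + (144 + 400·x + 384·x^2 + 128·x^3)·Dx^3 + (11 + 16·x + 8·x^2)·Dx^4 + (9 + 25·x + 24·x^2 + 8·x^3)·Dx^5  (order 5).
h: a_k = 0, 0, -15/2, 1/2, 31/4, 3/20, -131/30, …
ICs: h(0) = 0, h′(0) = 0, h′′(0) = -15, h′′′(0) = 3, h′′′′(0) = 186.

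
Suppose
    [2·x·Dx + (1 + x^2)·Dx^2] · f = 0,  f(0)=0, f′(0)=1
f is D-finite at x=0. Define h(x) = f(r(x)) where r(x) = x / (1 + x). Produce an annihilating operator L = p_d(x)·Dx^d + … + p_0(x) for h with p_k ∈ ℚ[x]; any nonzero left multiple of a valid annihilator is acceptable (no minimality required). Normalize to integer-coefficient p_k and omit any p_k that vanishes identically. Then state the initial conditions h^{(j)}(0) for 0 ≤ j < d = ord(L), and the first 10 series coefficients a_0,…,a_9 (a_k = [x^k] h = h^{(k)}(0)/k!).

f: a_k = 0, 1, 0, -1/3, 0, 1/5, 0, -1/7, 0, 1/9, …
Substitute x→r, Dx→(1/r')Dx; clear ⇒ L₀.
L = (2 + 4·x)·Dx + (1 + 2·x + 2·x^2)·Dx^2  (order 2).
h: a_k = 0, 1, -1, 2/3, 0, -4/5, 4/3, -8/7, 0, 16/9, …
ICs: h(0) = 0, h′(0) = 1.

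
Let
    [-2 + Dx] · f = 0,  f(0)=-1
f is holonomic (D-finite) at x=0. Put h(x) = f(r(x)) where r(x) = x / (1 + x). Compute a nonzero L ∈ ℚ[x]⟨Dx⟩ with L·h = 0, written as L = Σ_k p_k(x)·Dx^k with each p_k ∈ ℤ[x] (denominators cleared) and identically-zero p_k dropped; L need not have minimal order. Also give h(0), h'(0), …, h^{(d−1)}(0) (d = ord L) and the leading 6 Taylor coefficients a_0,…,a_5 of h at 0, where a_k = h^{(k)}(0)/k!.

f: a_k = -1, -2, -2, -4/3, -2/3, -4/15, …
Substitute x→r, Dx→(1/r')Dx; clear ⇒ L₀.
L = -2 + (1 + 2·x + x^2)·Dx  (order 1).
h: a_k = -1, -2, 0, 2/3, -2/3, 2/5, …
ICs: h(0) = -1.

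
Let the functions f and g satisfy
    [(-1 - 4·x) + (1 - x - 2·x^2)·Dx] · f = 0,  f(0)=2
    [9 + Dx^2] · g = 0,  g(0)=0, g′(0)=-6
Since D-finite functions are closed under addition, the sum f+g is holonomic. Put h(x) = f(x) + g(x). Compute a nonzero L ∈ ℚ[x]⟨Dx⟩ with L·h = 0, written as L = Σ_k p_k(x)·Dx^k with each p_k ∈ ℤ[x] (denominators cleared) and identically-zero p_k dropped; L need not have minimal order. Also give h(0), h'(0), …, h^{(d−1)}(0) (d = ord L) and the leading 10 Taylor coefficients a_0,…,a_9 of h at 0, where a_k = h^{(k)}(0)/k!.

L = (117 + 486·x + 135·x^2 + 360·x^3 + 540·x^4 + 432·x^5) + (-45 + 63·x + 81·x^2 - 153·x^3 - 18·x^4 + 324·x^5 + 216·x^6)·Dx + (13 + 54·x + 15·x^2 + 40·x^3 + 60·x^4 + 48·x^5)·Dx^2 + (-5 + 7·x + 9·x^2 - 17·x^3 - 2·x^4 + 36·x^5 + 24·x^6)·Dx^3  (order 3).
h: a_k = 2, -4, 6, 19, 22, 759/20, 86, 47843/280, 342, 1527437/2240, …
ICs: h(0) = 2, h′(0) = -4, h′′(0) = 12.

f: a_k = 2, 2, 6, 10, 22, 42, 86, 170, 342, 682, …
g: a_k = 0, -6, 0, 9, 0, -81/20, 0, 243/280, 0, -243/2240, …
L₀ := lclm(L_f,L_g); ord L₀ ≤ 1+2.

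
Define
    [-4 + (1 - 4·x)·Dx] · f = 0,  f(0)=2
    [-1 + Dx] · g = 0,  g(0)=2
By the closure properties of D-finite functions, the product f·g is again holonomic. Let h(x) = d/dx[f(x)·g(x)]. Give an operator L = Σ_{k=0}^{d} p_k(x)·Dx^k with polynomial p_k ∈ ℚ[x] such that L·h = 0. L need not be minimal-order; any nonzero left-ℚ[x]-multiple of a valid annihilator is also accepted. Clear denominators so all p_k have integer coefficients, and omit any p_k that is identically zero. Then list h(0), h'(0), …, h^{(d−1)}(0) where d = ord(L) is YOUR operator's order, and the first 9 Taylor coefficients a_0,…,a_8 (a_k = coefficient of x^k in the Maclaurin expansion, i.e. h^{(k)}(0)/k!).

f: a_k = 2, 8, 32, 128, 512, 2048, 8192, 32768, 131072, …
g: a_k = 2, 2, 1, 1/3, 1/12, 1/60, 1/360, 1/2520, 1/20160, …
f·g: L₀ = L_f ⊗_s L_g, ord ≤ 1·1.
h=h₀': d/dx-closure on L₀ ⇒ L.
L = (41 - 40·x + 16·x^2) + (-5 + 24·x - 16·x^2)·Dx  (order 1).
h: a_k = 20, 164, 986, 15778/3, 157781/6, 757349/6, 106028861/180, 3392923553/1260, 122145247909/10080, …
ICs: h(0) = 20.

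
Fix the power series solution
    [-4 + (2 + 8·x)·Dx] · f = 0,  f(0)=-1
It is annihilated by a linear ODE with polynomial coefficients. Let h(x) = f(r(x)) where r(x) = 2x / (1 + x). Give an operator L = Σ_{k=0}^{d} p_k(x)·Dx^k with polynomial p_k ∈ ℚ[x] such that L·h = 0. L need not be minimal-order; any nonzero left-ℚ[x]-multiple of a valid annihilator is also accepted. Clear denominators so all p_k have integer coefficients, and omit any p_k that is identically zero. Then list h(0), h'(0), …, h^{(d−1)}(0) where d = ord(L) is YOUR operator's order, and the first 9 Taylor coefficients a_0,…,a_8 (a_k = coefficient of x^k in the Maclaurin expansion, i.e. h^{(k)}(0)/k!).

L = -4 + (1 + 10·x + 9·x^2)·Dx  (order 1).
h: a_k = -1, -4, 12, -52, 284, -1764, 11820, -83220, 606780, …
ICs: h(0) = -1.

f: a_k = -1, -2, 2, -4, 10, -28, 84, -264, 858, …
h₀=f(r): pull back L_f along r ⇒ L₀.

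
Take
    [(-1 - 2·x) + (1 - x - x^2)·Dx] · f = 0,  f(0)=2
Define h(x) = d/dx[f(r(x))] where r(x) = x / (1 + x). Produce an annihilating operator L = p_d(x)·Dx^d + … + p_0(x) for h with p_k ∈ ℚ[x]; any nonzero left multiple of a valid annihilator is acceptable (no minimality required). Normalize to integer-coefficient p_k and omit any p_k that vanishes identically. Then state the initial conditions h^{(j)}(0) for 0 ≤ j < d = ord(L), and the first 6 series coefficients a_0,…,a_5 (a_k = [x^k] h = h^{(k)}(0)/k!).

f: a_k = 2, 2, 4, 6, 10, 16, …
L₀ from L_f via x↦r, Dx↦r'^{-1}Dx.
Derive L from L₀ (diff closure).
L = (2 + 6·x + 12·x^2 + 6·x^3) + (-1 - 5·x - 6·x^2 + x^3 + 3·x^4)·Dx  (order 1).
h: a_k = 2, 4, 0, 8, -10, 24, …
ICs: h(0) = 2.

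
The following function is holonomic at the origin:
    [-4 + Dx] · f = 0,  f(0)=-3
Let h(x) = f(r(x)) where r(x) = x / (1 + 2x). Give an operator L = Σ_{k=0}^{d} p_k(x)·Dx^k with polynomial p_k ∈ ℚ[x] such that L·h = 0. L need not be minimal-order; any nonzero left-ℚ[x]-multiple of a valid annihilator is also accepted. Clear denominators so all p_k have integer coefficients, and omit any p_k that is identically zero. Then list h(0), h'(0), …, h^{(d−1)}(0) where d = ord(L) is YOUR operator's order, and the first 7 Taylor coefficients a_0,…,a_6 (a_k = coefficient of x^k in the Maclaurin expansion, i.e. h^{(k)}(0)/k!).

f: a_k = -3, -12, -24, -32, -32, -128/5, -256/15, …
L₀ from L_f via x↦r, Dx↦r'^{-1}Dx.
L = -4 + (1 + 4·x + 4·x^2)·Dx  (order 1).
h: a_k = -3, -12, 0, 16, -32, 192/5, -256/15, …
ICs: h(0) = -3.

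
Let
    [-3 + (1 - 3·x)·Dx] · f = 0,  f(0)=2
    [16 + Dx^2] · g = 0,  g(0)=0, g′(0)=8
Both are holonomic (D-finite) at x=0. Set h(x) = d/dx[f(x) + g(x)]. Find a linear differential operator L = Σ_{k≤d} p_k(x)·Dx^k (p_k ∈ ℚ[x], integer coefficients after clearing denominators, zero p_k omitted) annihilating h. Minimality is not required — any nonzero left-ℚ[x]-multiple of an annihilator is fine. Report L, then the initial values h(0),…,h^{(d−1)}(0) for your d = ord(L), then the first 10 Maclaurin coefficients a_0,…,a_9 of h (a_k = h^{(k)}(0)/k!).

L = (5952 - 4608·x + 6912·x^2) + (-560 + 2448·x - 3456·x^2 + 3456·x^3)·Dx + (372 - 288·x + 432·x^2)·Dx^2 + (-35 + 153·x - 216·x^2 + 216·x^3)·Dx^3  (order 3).
h: a_k = 14, 36, 98, 648, 7546/3, 8748, 1375762/45, 104976, 111606706/315, 1180980, …
ICs: h(0) = 14, h′(0) = 36, h′′(0) = 196.

f: a_k = 2, 6, 18, 54, 162, 486, 1458, 4374, 13122, 39366, …
g: a_k = 0, 8, 0, -64/3, 0, 256/15, 0, -2048/315, 0, 4096/2835, …
Sum ⇒ L₀ = lclm(L_f,L_g) in ℚ(x)⟨Dx⟩.
h=h₀': d/dx-closure on L₀ ⇒ L.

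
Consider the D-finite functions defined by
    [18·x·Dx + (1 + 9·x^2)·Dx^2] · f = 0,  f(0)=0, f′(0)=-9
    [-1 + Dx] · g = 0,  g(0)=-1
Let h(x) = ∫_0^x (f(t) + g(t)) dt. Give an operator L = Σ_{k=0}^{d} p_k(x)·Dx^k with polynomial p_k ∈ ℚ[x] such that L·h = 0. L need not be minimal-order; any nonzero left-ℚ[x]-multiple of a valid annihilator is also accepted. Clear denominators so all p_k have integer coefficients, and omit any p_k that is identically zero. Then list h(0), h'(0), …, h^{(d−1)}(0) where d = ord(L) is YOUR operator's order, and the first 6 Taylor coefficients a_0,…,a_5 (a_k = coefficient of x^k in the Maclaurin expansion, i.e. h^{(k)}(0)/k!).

L = (18 - 18·x - 486·x^2 - 162·x^3)·Dx^2 + (-19 + 468·x^2 - 81·x^4)·Dx^3 + (1 + 18·x + 18·x^2 + 162·x^3 + 81·x^4)·Dx^4  (order 4).
h: a_k = 0, -1, -5, -1/6, 161/24, -1/120, …
ICs: h(0) = 0, h′(0) = -1, h′′(0) = -10, h′′′(0) = -1.

f: a_k = 0, -9, 0, 27, 0, -729/5, …
g: a_k = -1, -1, -1/2, -1/6, -1/24, -1/120, …
h₀=f+g: left-lcm gives L₀, ord ≤ 3.
∫: right-multiply L₀ by Dx.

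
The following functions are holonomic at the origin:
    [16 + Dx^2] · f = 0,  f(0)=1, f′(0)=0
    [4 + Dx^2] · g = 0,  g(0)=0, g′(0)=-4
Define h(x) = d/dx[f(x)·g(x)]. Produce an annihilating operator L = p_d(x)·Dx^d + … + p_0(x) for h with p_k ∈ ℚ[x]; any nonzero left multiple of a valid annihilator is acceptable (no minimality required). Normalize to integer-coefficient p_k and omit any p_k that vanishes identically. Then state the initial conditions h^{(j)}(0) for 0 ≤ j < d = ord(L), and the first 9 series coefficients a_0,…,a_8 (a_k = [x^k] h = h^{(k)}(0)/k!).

L = 144 + 40·Dx^2 + Dx^4  (order 4).
h: a_k = -4, 0, 104, 0, -968/3, 0, 17488/45, 0, -78728/315, …
ICs: h(0) = -4, h′(0) = 0, h′′(0) = 208, h′′′(0) = 0.

f: a_k = 1, 0, -8, 0, 32/3, 0, -256/45, 0, 512/315, …
g: a_k = 0, -4, 0, 8/3, 0, -8/15, 0, 16/315, 0, …
h₀=f·g: eliminate ⇒ L₀, order ≤ 2·2.
h₀' ⇒ L via d/dx closure of L₀.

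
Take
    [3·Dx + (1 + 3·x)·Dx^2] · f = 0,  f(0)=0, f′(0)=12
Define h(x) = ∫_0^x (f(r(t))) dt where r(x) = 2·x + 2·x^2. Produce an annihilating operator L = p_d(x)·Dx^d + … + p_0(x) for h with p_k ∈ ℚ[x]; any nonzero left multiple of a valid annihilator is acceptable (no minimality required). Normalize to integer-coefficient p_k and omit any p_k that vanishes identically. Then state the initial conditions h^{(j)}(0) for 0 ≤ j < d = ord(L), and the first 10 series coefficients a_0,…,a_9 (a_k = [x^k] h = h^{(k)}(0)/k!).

f: a_k = 0, 12, -18, 36, -81, 972/5, -486, 8748/7, -6561/2, 8748, …
Change of var in L_f (x↦r) gives L₀.
∫: right-multiply L₀ by Dx.
L = (4 + 12·x + 12·x^2)·Dx^2 + (1 + 8·x + 18·x^2 + 12·x^3)·Dx^3  (order 3).
h: a_k = 0, 0, 12, -16, 36, -504/5, 1584/5, -7488/7, 26568/7, -13968, …
ICs: h(0) = 0, h′(0) = 0, h′′(0) = 24.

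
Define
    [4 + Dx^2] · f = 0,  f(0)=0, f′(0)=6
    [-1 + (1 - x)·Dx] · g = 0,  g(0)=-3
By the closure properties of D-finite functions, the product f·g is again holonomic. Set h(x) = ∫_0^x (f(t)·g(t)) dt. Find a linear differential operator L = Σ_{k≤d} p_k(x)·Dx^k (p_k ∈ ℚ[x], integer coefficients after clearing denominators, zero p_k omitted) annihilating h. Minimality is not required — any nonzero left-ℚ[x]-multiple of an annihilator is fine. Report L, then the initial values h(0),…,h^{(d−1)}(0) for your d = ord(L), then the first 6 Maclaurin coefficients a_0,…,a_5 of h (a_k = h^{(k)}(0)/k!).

f: a_k = 0, 6, 0, -4, 0, 4/5, …
g: a_k = -3, -3, -3, -3, -3, -3, …
L₀ := L_f ⊗_s L_g (sym. prod.), ord ≤ 2.
Integrate: L := L₀·Dx.
L = (-4 + 4·x)·Dx + 2·Dx^2 + (-1 + x)·Dx^3  (order 3).
h: a_k = 0, 0, -9, -6, -3/2, -6/5, …
ICs: h(0) = 0, h′(0) = 0, h′′(0) = -18.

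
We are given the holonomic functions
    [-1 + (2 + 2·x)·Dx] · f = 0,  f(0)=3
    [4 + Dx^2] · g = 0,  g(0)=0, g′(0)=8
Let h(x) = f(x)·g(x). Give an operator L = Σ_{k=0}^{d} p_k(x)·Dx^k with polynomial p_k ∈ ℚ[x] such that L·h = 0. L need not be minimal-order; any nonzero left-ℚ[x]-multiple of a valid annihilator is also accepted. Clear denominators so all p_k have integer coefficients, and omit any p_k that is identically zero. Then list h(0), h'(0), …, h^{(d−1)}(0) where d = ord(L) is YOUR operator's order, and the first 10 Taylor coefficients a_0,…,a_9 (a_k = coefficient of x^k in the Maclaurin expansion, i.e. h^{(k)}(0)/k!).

L = (19 + 32·x + 16·x^2) + (-4 - 4·x)·Dx + (4 + 8·x + 4·x^2)·Dx^2  (order 2).
h: a_k = 0, 24, 12, -19, -13/2, 341/80, 201/160, -7687/13440, -17/5376, -216983/3870720, …
ICs: h(0) = 0, h′(0) = 24.

f: a_k = 3, 3/2, -3/8, 3/16, -15/128, 21/256, -63/1024, 99/2048, -1287/32768, 2145/65536, …
g: a_k = 0, 8, 0, -16/3, 0, 16/15, 0, -32/315, 0, 16/2835, …
Product ⇒ symmetric product L₀, ord ≤ 2.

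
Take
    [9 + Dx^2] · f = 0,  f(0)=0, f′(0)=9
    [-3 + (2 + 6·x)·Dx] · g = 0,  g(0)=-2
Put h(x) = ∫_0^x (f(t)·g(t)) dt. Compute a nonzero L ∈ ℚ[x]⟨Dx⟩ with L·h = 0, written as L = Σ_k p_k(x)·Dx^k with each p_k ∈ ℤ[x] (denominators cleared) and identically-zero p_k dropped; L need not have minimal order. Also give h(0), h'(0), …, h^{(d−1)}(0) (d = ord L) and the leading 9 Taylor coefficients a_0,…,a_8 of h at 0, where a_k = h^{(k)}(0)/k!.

L = (63 + 216·x + 324·x^2)·Dx + (-12 - 36·x)·Dx^2 + (4 + 24·x + 36·x^2)·Dx^3  (order 3).
h: a_k = 0, 0, -9, -9, 189/16, 81/40, 1539/640, -59049/4480, 716607/28672, …
ICs: h(0) = 0, h′(0) = 0, h′′(0) = -18.

f: a_k = 0, 9, 0, -27/2, 0, 243/40, 0, -729/560, 0, …
g: a_k = -2, -3, 9/4, -27/8, 405/64, -1701/128, 15309/512, -72171/1024, 2814669/16384, …
Sym-product of L_f,L_g gives L₀ (≤ ord 2).
Integrate: L := L₀·Dx.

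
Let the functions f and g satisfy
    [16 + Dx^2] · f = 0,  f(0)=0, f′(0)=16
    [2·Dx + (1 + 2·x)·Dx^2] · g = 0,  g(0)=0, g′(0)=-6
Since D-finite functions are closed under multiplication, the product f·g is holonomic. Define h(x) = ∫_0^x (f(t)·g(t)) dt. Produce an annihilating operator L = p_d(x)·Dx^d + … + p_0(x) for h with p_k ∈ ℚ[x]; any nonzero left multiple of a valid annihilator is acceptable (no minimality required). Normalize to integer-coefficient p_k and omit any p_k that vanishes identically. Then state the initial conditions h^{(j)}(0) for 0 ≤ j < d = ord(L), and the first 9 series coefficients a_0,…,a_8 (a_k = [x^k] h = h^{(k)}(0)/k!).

L = (2688 + 27648·x + 93184·x^2 + 131072·x^3 + 65536·x^4)·Dx + (896 + 5888·x + 12288·x^2 + 8192·x^3)·Dx^2 + (408 + 3712·x + 11904·x^2 + 16384·x^3 + 8192·x^4)·Dx^3 + (56 + 368·x + 768·x^2 + 512·x^3)·Dx^4 + (15 + 124·x + 380·x^2 + 512·x^3 + 256·x^4)·Dx^5  (order 5).
h: a_k = 0, 0, 0, -32, 24, 128/5, -32/3, -512/21, 128/5, …
ICs: h(0) = 0, h′(0) = 0, h′′(0) = 0, h′′′(0) = -192, h′′′′(0) = 576.

f: a_k = 0, 16, 0, -128/3, 0, 512/15, 0, -4096/315, 0, …
g: a_k = 0, -6, 6, -8, 12, -96/5, 32, -384/7, 96, …
f·g: L₀ = L_f ⊗_s L_g, ord ≤ 2·2.
h=∫h₀ ⇒ L = L₀·Dx.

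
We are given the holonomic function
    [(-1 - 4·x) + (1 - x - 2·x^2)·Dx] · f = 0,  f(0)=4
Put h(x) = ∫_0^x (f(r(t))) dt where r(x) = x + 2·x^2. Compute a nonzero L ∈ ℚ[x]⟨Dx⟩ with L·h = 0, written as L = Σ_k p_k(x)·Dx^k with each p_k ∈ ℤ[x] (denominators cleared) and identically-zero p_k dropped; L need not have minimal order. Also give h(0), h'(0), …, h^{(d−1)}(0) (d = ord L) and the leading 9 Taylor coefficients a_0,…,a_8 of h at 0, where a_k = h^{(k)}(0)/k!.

f: a_k = 4, 4, 12, 20, 44, 84, 172, 340, 684, …
Substitute x→r, Dx→(1/r')Dx; clear ⇒ L₀.
∫: right-multiply L₀ by Dx.
L = (1 + 8·x + 24·x^2 + 32·x^3)·Dx + (-1 + x + 4·x^2 + 8·x^3 + 8·x^4)·Dx^2  (order 2).
h: a_k = 0, 4, 2, 20/3, 17, 212/5, 338/3, 2228/7, 1793/2, …
ICs: h(0) = 0, h′(0) = 4.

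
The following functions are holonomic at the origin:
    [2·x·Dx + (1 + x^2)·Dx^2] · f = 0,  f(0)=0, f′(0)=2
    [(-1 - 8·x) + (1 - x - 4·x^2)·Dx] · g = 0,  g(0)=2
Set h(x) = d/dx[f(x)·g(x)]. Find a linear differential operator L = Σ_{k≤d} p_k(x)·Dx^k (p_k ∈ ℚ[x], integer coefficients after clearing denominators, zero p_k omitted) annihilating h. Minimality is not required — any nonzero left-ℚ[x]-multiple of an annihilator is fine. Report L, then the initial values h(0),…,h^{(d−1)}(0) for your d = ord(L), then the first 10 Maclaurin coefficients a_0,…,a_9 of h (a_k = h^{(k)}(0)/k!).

f: a_k = 0, 2, 0, -2/3, 0, 2/5, 0, -2/7, 0, 2/9, …
g: a_k = 2, 2, 10, 18, 58, 130, 362, 882, 2330, 5858, …
Sym-product of L_f,L_g gives L₀ (≤ ord 2).
Differentiate: ansatz ord ≤ ord L₀ ⇒ L.
L = (86 + 318·x^2 + 96·x^3 + 576·x^4) + (13 + 106·x + 57·x^2 + 334·x^3 + 96·x^4 + 384·x^5)·Dx + (-4 + 3·x + x^2 + 19·x^3 + 53·x^4 + 16·x^5 + 48·x^6)·Dx^2  (order 2).
h: a_k = 4, 8, 56, 416/3, 1652/3, 7464/5, 14464/3, 1414528/105, 1398428/35, 7040440/63, …
ICs: h(0) = 4, h′(0) = 8.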